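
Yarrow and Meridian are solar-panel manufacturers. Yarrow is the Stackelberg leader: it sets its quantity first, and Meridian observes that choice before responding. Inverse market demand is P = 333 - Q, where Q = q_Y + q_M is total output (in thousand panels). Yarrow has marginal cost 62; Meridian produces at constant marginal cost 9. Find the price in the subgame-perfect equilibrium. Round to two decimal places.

The follower Meridian best-responds to any q_Y: π_M = (333 - Q)q_M - 9q_M.
Setting the follower's marginal profit to zero, 324 - q_Y - 2q_M = 0, i.e. q_M = (324 - q_Y)/2.
Yarrow substitutes q_M(q_Y) into its own profit: π_Y = q_Y(333 - q_Y - (324 - q_Y)/2) - 62q_Y = (171 - (1/2)q_Y)q_Y - 62q_Y.
Maximising: ∂π_Y/∂q_Y = 109 - q_Y = 0, giving q_Y = 109.
Then q_M = (324 - 109)/2 = 215/2.
Total output Q = 433/2, so price P = 333 - 433/2 = 233/2.

116.50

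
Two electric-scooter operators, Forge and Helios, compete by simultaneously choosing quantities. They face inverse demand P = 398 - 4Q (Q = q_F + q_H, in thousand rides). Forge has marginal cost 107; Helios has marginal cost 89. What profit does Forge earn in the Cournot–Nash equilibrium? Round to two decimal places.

2070.25

Forge's profit: π_F = (398 - 4Q)q_F - (107q_F). Setting ∂π_F/∂q_F = 0: 291 - 8q_F - 4(q_H) = 0.
Helios's profit: π_H = (398 - 4Q)q_H - (89q_H). Setting ∂π_H/∂q_H = 0: 309 - 8q_H - 4(q_F) = 0.
Rearranging gives the reaction functions q_F = (291 - 4q_H)/8 and q_H = (309 - 4q_F)/8.
Solving the pair: q_F = 91/4, q_H = 109/4.
Price P = 398 - 4·50 = 198.
Forge's profit: (198 - 107)·(91/4) = 2070.2500.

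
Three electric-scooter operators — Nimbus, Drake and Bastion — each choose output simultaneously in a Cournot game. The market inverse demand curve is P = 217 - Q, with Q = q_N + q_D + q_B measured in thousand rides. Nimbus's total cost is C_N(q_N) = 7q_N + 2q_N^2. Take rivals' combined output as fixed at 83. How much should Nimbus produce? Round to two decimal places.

With rivals' combined output fixed at 83, Nimbus's profit is π_N = (217 - 83 - q_N)q_N - (7q_N + 2q_N²) = (134 - q_N)q_N - (7q_N + 2q_N²).
∂π_N/∂q_N = 127 - 6q_N = 0, so q_N = 127/6.

21.17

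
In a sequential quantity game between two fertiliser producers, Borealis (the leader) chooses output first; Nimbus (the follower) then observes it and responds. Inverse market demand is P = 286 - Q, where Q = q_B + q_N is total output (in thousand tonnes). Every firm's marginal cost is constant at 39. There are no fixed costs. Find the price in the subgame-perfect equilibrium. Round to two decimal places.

100.75

Solve by backward induction. Given q_B, the follower Nimbus maximises π_N = (286 - q_B - q_N)q_N - 39q_N.
Follower FOC: 247 - q_B - 2q_N = 0, so q_N(q_B) = (247 - q_B)/2.
Borealis substitutes q_N(q_B) into its own profit: π_B = q_B(286 - q_B - (247 - q_B)/2) - 39q_B = (325/2 - (1/2)q_B)q_B - 39q_B.
Leader FOC: 247/2 - q_B = 0, so q_B = 247/2.
Then q_N = (247 - 247/2)/2 = 247/4.
Total output Q = 741/4, so price P = 286 - 741/4 = 403/4.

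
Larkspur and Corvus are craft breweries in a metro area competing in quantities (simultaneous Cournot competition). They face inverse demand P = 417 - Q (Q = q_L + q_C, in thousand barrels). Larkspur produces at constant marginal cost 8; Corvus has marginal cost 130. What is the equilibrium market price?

Larkspur's profit: π_L = (417 - Q)q_L - (8q_L). Setting ∂π_L/∂q_L = 0: 409 - 2q_L - (q_C) = 0.
Corvus's profit: π_C = (417 - Q)q_C - (130q_C). Setting ∂π_C/∂q_C = 0: 287 - 2q_C - (q_L) = 0.
So q_L = (409 - q_C)/2 and q_C = (287 - q_L)/2.
Substituting one into the other gives q_L = 177 and q_C = 55.
Total output Q = 232, so price P = 417 - 232 = 185.

185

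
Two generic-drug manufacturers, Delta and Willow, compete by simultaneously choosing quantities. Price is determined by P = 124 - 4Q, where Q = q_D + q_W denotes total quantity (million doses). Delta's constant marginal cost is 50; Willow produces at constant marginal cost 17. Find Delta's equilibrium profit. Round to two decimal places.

Delta's profit: π_D = (124 - 4Q)q_D - (50q_D). Setting ∂π_D/∂q_D = 0: 74 - 8q_D - 4(q_W) = 0.
Willow's first-order condition: 107 - 8q_W - 4(q_D) = 0.
So q_D = (74 - 4q_W)/8 and q_W = (107 - 4q_D)/8.
Substituting one into the other gives q_D = 41/12 and q_W = 35/3.
Price P = 124 - 4·(181/12) = 191/3.
Delta's profit: (191/3 - 50)·(41/12) = 1681/36.

46.69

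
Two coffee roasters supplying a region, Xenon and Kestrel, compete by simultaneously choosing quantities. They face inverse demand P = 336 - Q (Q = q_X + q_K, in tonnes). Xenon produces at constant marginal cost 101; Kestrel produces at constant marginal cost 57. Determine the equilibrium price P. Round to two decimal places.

Xenon's profit: π_X = (336 - Q)q_X - (101q_X). Setting ∂π_X/∂q_X = 0: 235 - 2q_X - (q_K) = 0.
Kestrel's first-order condition: 279 - 2q_K - (q_X) = 0.
So q_X = (235 - q_K)/2 and q_K = (279 - q_X)/2.
Solving the pair: q_X = 191/3, q_K = 323/3.
Total output Q = 514/3, so price P = 336 - 514/3 = 494/3.

164.67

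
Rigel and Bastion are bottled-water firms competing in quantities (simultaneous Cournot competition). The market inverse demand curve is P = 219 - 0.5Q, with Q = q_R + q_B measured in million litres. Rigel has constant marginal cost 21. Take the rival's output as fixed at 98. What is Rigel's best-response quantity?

With the rival's output fixed at 98, Rigel's profit is π_R = (219 - (1/2)·98 - (1/2)q_R)q_R - (21q_R) = (170 - (1/2)q_R)q_R - (21q_R).
∂π_R/∂q_R = 149 - q_R = 0, so q_R = 149.

149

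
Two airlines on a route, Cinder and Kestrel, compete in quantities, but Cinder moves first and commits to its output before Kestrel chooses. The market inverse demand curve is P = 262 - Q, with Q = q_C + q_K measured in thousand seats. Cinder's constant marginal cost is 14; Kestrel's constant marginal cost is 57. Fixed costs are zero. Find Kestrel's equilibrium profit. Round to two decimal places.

885.06

The follower Kestrel best-responds to any q_C: π_K = (262 - Q)q_K - 57q_K.
Follower FOC: 205 - q_C - 2q_K = 0, so q_K(q_C) = (205 - q_C)/2.
Cinder substitutes q_K(q_C) into its own profit: π_C = q_C(262 - q_C - (205 - q_C)/2) - 14q_C = (319/2 - (1/2)q_C)q_C - 14q_C.
Leader FOC: 291/2 - q_C = 0, so q_C = 291/2.
Then q_K = (205 - 291/2)/2 = 119/4.
Price P = 262 - 701/4 = 347/4.
Kestrel's profit: (347/4 - 57)·(119/4) = 885.0625.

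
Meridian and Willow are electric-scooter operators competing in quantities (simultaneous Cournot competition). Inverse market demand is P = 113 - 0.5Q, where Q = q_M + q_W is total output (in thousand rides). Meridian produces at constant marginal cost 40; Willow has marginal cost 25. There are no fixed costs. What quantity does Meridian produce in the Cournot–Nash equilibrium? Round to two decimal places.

38.67

Meridian's profit: π_M = (113 - 0.5Q)q_M - (40q_M). Setting ∂π_M/∂q_M = 0: 73 - q_M - (1/2)(q_W) = 0.
Willow's profit: π_W = (113 - 0.5Q)q_W - (25q_W). Setting ∂π_W/∂q_W = 0: 88 - q_W - (1/2)(q_M) = 0.
Best responses: q_M = (73 - (1/2)q_W), q_W = (88 - (1/2)q_M).
Solving the pair: q_M = 116/3, q_W = 206/3.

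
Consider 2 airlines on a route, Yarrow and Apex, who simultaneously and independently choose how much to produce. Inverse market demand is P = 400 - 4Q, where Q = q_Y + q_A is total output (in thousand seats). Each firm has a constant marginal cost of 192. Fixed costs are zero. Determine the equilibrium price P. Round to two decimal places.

A representative firm's profit is π_i = q_i(400 - 4Q) - 192q_i.
First-order condition (treating rivals' output as given): 208 - 8q_i - 4q_j = 0.
With identical firms every q_j equals q_i, so q_j = q_i and 208 = 12q_i, giving q_i = 52/3.
Total output Q = 104/3, so price P = 400 - 4·(104/3) = 784/3.

261.33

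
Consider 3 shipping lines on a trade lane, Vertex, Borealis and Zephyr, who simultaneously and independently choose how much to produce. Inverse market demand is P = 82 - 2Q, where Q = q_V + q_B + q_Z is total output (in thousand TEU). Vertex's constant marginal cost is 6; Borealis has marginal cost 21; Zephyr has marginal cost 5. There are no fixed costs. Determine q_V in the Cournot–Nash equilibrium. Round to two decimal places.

Vertex's profit: π_V = (82 - 2Q)q_V - (6q_V). Setting ∂π_V/∂q_V = 0: 76 - 4q_V - 2(q_B + q_Z) = 0.
Borealis's first-order condition: 61 - 4q_B - 2(q_V + q_Z) = 0.
Zephyr's first-order condition: 77 - 4q_Z - 2(q_V + q_B) = 0.
Adding the 3 first-order conditions: 214 − 8Q = 0, so Q = 107/4.
Back-substituting: q_V = (76 − 107/2)/2 = 45/4, q_B = (61 − 107/2)/2 = 15/4, q_Z = (77 − 107/2)/2 = 47/4.

11.25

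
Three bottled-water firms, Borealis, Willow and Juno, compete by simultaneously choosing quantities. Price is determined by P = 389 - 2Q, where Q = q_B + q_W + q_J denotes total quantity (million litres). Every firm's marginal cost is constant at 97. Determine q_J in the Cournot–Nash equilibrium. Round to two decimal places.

A representative firm's profit is π_i = q_i(389 - 2Q) - 97q_i.
First-order condition (treating rivals' output as given): 292 - 4q_i - 2·Σ_{j≠i} q_j = 0.
With identical firms every q_j equals q_i, so Σ_{j≠i} q_j = 2q_i and 292 = 8q_i, giving q_i = 73/2.

36.50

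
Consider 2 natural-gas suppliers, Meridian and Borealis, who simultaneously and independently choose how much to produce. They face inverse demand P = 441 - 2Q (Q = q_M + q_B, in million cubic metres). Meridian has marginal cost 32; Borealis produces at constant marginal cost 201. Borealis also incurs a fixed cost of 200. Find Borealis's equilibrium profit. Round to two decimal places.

80.06

Meridian's profit: π_M = (441 - 2Q)q_M - (32q_M). Setting ∂π_M/∂q_M = 0: 409 - 4q_M - 2(q_B) = 0.
Borealis's profit: π_B = (441 - 2Q)q_B - (201q_B). Setting ∂π_B/∂q_B = 0: 240 - 4q_B - 2(q_M) = 0.
Rearranging gives the reaction functions q_M = (409 - 2q_B)/4 and q_B = (240 - 2q_M)/4.
Substituting one into the other gives q_M = 289/3 and q_B = 71/6.
Price P = 441 - 2·(649/6) = 674/3.
Borealis's profit: (674/3 - 201)·(71/6) - 200 = 1441/18.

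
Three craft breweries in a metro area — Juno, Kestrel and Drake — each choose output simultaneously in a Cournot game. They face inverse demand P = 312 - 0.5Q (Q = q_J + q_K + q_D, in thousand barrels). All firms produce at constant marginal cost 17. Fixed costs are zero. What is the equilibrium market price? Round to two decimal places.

Each firm earns π_i = (312 - 0.5Q)q_i - 17q_i.
First-order condition (treating rivals' output as given): 295 - q_i - (1/2)·Σ_{j≠i} q_j = 0.
By symmetry each firm produces the same amount; substituting Σ_{j≠i} q_j = 2q_i yields q_i = 295/2.
Total output Q = 885/2, so price P = 312 - (1/2)·(885/2) = 363/4.

90.75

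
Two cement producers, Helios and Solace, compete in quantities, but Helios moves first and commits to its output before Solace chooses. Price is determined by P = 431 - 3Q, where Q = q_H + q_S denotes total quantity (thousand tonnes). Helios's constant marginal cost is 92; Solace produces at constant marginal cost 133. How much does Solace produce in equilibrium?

18

The follower Solace best-responds to any q_H: π_S = (431 - 3Q)q_S - 133q_S.
Setting the follower's marginal profit to zero, 298 - 3q_H - 6q_S = 0, i.e. q_S = (298 - 3q_H)/6.
Helios substitutes q_S(q_H) into its own profit: π_H = q_H(431 - 3q_H - (298 - 3q_H)/2) - 92q_H = (282 - (3/2)q_H)q_H - 92q_H.
Maximising: ∂π_H/∂q_H = 190 - 3q_H = 0, giving q_H = 190/3.
Then q_S = (298 - 3·(190/3))/6 = 18.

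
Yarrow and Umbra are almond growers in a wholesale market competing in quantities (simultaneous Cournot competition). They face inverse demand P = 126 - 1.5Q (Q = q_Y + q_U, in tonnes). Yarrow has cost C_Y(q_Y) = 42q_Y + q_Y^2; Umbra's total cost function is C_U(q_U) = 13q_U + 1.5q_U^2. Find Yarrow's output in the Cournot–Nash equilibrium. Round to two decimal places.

12.05

Yarrow's profit: π_Y = (126 - 1.5Q)q_Y - (42q_Y + q_Y²). Setting ∂π_Y/∂q_Y = 0: 84 - 5q_Y - (3/2)(q_U) = 0.
Umbra's first-order condition: 113 - 6q_U - (3/2)(q_Y) = 0.
Rearranging gives the reaction functions q_Y = (84 - (3/2)q_U)/5 and q_U = (113 - (3/2)q_Y)/6.
Substituting one into the other gives q_Y = 446/37 and q_U = 1756/111.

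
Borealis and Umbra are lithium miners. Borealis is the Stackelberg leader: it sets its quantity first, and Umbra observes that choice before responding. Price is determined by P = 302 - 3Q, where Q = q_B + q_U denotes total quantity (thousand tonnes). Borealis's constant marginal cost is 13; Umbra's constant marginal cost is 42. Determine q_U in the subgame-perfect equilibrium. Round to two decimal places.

Solve by backward induction. Given q_B, the follower Umbra maximises π_U = (302 - 3q_B - 3q_U)q_U - 42q_U.
Follower FOC: 260 - 3q_B - 6q_U = 0, so q_U(q_B) = (260 - 3q_B)/6.
The leader anticipates this reaction. Substituting into P = 302 - 3Q gives P = 172 - (3/2)q_B, so π_B = (172 - (3/2)q_B)q_B - 13q_B.
The leader's first-order condition 159 - 3q_B = 0 yields q_B = 53.
Then q_U = (260 - 3·53)/6 = 101/6.

16.83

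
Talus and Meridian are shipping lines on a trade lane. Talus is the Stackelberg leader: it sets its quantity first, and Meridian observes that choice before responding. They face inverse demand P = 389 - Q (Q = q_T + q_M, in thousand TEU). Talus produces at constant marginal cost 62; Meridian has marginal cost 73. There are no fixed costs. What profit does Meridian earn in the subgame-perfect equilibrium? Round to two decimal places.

5402.25

Solve by backward induction. Given q_T, the follower Meridian maximises π_M = (389 - q_T - q_M)q_M - 73q_M.
∂π_M/∂q_M = 316 - q_T - 2q_M = 0 gives the reaction function q_M = (316 - q_T)/2.
The leader anticipates this reaction. Substituting into P = 389 - Q gives P = 231 - (1/2)q_T, so π_T = (231 - (1/2)q_T)q_T - 62q_T.
Maximising: ∂π_T/∂q_T = 169 - q_T = 0, giving q_T = 169.
Then q_M = (316 - 169)/2 = 147/2.
Price P = 389 - 485/2 = 293/2.
Meridian's profit: (293/2 - 73)·(147/2) = 5402.2500.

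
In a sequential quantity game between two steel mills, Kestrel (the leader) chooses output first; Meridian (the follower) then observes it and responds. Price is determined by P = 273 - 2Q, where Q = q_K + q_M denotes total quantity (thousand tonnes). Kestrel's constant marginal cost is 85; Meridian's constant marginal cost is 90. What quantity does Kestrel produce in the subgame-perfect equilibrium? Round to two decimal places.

Solve by backward induction. Given q_K, the follower Meridian maximises π_M = (273 - 2q_K - 2q_M)q_M - 90q_M.
Setting the follower's marginal profit to zero, 183 - 2q_K - 4q_M = 0, i.e. q_M = (183 - 2q_K)/4.
The leader anticipates this reaction. Substituting into P = 273 - 2Q gives P = 363/2 - q_K, so π_K = (363/2 - q_K)q_K - 85q_K.
Maximising: ∂π_K/∂q_K = 193/2 - 2q_K = 0, giving q_K = 193/4.
Then q_M = (183 - 2·(193/4))/4 = 173/8.

48.25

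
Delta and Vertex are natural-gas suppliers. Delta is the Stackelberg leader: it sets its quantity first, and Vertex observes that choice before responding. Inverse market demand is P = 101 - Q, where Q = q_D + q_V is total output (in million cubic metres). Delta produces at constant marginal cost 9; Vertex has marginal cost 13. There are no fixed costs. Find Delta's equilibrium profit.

1152

The follower Vertex best-responds to any q_D: π_V = (101 - Q)q_V - 13q_V.
∂π_V/∂q_V = 88 - q_D - 2q_V = 0 gives the reaction function q_V = (88 - q_D)/2.
The leader anticipates this reaction. Substituting into P = 101 - Q gives P = 57 - (1/2)q_D, so π_D = (57 - (1/2)q_D)q_D - 9q_D.
Maximising: ∂π_D/∂q_D = 48 - q_D = 0, giving q_D = 48.
Then q_V = (88 - 48)/2 = 20.
Price P = 101 - 68 = 33.
Delta's profit: (33 - 9)·48 = 1152.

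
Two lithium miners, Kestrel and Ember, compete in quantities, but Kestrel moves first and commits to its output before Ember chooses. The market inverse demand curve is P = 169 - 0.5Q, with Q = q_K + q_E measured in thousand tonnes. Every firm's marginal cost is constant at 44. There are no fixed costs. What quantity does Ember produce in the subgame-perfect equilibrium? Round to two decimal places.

62.50

Solve by backward induction. Given q_K, the follower Ember maximises π_E = (169 - (1/2)q_K - (1/2)q_E)q_E - 44q_E.
Setting the follower's marginal profit to zero, 125 - (1/2)q_K - q_E = 0, i.e. q_E = (125 - (1/2)q_K).
The leader anticipates this reaction. Substituting into P = 169 - 0.5Q gives P = 213/2 - (1/4)q_K, so π_K = (213/2 - (1/4)q_K)q_K - 44q_K.
Maximising: ∂π_K/∂q_K = 125/2 - (1/2)q_K = 0, giving q_K = 125.
Then q_E = (125 - (1/2)·125) = 125/2.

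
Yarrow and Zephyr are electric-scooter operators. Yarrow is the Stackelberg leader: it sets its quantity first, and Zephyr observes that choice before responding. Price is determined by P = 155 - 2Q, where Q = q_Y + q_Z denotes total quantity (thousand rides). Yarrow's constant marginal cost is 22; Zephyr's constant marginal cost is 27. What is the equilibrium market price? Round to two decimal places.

56.50

Solve by backward induction. Given q_Y, the follower Zephyr maximises π_Z = (155 - 2q_Y - 2q_Z)q_Z - 27q_Z.
Follower FOC: 128 - 2q_Y - 4q_Z = 0, so q_Z(q_Y) = (128 - 2q_Y)/4.
The leader anticipates this reaction. Substituting into P = 155 - 2Q gives P = 91 - q_Y, so π_Y = (91 - q_Y)q_Y - 22q_Y.
Leader FOC: 69 - 2q_Y = 0, so q_Y = 69/2.
Then q_Z = (128 - 2·(69/2))/4 = 59/4.
Total output Q = 197/4, so price P = 155 - 2·(197/4) = 113/2.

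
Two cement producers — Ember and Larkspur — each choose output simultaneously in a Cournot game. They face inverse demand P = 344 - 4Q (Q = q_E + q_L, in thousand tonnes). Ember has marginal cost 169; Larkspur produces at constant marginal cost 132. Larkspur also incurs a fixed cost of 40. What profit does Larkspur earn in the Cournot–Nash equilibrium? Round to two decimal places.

1682.25

Ember's profit: π_E = (344 - 4Q)q_E - (169q_E). Setting ∂π_E/∂q_E = 0: 175 - 8q_E - 4(q_L) = 0.
Larkspur's profit: π_L = (344 - 4Q)q_L - (132q_L). Setting ∂π_L/∂q_L = 0: 212 - 8q_L - 4(q_E) = 0.
Best responses: q_E = (175 - 4q_L)/8, q_L = (212 - 4q_E)/8.
Solving the pair: q_E = 23/2, q_L = 83/4.
Price P = 344 - 4·(129/4) = 215.
Larkspur's profit: (215 - 132)·(83/4) - 40 = 1682.2500.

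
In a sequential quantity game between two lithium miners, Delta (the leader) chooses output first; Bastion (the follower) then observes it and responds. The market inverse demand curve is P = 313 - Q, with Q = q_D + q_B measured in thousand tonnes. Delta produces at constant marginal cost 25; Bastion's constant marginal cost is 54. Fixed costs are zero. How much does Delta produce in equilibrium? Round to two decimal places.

The follower Bastion best-responds to any q_D: π_B = (313 - Q)q_B - 54q_B.
∂π_B/∂q_B = 259 - q_D - 2q_B = 0 gives the reaction function q_B = (259 - q_D)/2.
The leader anticipates this reaction. Substituting into P = 313 - Q gives P = 367/2 - (1/2)q_D, so π_D = (367/2 - (1/2)q_D)q_D - 25q_D.
Leader FOC: 317/2 - q_D = 0, so q_D = 317/2.
Then q_B = (259 - 317/2)/2 = 201/4.

158.50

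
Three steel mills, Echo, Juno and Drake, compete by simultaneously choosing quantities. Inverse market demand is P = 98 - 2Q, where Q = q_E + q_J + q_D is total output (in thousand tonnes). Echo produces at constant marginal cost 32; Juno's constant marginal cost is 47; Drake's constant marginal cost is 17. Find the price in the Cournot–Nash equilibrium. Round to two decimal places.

48.50

Echo's profit: π_E = (98 - 2Q)q_E - (32q_E). Setting ∂π_E/∂q_E = 0: 66 - 4q_E - 2(q_J + q_D) = 0.
Juno's first-order condition: 51 - 4q_J - 2(q_E + q_D) = 0.
Drake's first-order condition: 81 - 4q_D - 2(q_E + q_J) = 0.
Summing all 3 equations gives 198 − 8Q = 0, hence Q = 99/4.
Back-substituting: q_E = (66 − 99/2)/2 = 33/4, q_J = (51 − 99/2)/2 = 3/4, q_D = (81 − 99/2)/2 = 63/4.
Total output Q = 99/4, so price P = 98 - 2·(99/4) = 97/2.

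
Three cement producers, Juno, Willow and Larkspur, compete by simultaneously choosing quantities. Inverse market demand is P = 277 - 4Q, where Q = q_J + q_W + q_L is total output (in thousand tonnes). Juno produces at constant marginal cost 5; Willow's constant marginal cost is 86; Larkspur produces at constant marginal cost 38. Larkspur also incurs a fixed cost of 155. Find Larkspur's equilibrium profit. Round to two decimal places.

Juno's profit: π_J = (277 - 4Q)q_J - (5q_J). Setting ∂π_J/∂q_J = 0: 272 - 8q_J - 4(q_W + q_L) = 0.
Willow's profit: π_W = (277 - 4Q)q_W - (86q_W). Setting ∂π_W/∂q_W = 0: 191 - 8q_W - 4(q_J + q_L) = 0.
Larkspur's profit: π_L = (277 - 4Q)q_L - (38q_L). Setting ∂π_L/∂q_L = 0: 239 - 8q_L - 4(q_J + q_W) = 0.
Summing all 3 equations gives 702 − 16Q = 0, hence Q = 351/8.
Back-substituting: q_J = (272 − 351/2)/4 = 193/8, q_W = (191 − 351/2)/4 = 31/8, q_L = (239 − 351/2)/4 = 127/8.
Price P = 277 - 4·(351/8) = 203/2.
Larkspur's profit: (203/2 - 38)·(127/8) - 155 = 853.0625.

853.06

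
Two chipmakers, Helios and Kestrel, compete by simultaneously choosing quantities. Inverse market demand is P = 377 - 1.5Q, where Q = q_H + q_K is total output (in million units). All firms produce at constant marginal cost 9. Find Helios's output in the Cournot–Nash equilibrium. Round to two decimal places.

81.78

Each firm earns π_i = (377 - 1.5Q)q_i - 9q_i.
First-order condition (treating rivals' output as given): 368 - 3q_i - (3/2)q_j = 0.
With identical firms every q_j equals q_i, so q_j = q_i and 368 = (9/2)q_i, giving q_i = 736/9.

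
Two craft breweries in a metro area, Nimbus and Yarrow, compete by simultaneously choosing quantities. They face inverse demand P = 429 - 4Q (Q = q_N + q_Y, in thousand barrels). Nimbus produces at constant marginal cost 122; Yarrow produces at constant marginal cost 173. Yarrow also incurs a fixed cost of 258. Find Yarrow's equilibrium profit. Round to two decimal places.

Nimbus's profit: π_N = (429 - 4Q)q_N - (122q_N). Setting ∂π_N/∂q_N = 0: 307 - 8q_N - 4(q_Y) = 0.
Yarrow's first-order condition: 256 - 8q_Y - 4(q_N) = 0.
Best responses: q_N = (307 - 4q_Y)/8, q_Y = (256 - 4q_N)/8.
Solving the pair: q_N = 179/6, q_Y = 205/12.
Price P = 429 - 4·(563/12) = 724/3.
Yarrow's profit: (724/3 - 173)·(205/12) - 258 = 909.3611.

909.36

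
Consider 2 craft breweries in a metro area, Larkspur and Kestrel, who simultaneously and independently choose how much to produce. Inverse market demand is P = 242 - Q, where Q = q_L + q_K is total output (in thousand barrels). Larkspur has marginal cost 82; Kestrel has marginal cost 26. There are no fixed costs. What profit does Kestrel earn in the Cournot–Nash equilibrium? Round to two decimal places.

Larkspur's profit: π_L = (242 - Q)q_L - (82q_L). Setting ∂π_L/∂q_L = 0: 160 - 2q_L - (q_K) = 0.
Kestrel's first-order condition: 216 - 2q_K - (q_L) = 0.
Rearranging gives the reaction functions q_L = (160 - q_K)/2 and q_K = (216 - q_L)/2.
Substituting one into the other gives q_L = 104/3 and q_K = 272/3.
Price P = 242 - 376/3 = 350/3.
Kestrel's profit: (350/3 - 26)·(272/3) = 8220.4444.

8220.44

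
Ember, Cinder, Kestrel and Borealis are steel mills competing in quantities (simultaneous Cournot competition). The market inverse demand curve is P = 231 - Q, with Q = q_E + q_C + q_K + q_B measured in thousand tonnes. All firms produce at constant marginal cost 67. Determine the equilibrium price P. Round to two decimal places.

99.80

A representative firm's profit is π_i = q_i(231 - Q) - 67q_i.
Setting ∂π_i/∂q_i = 0 with rivals' quantities fixed: 164 - 2q_i - Σ_{j≠i} q_j = 0.
By symmetry each firm produces the same amount; substituting Σ_{j≠i} q_j = 3q_i yields q_i = 164/5.
Total output Q = 656/5, so price P = 231 - 656/5 = 499/5.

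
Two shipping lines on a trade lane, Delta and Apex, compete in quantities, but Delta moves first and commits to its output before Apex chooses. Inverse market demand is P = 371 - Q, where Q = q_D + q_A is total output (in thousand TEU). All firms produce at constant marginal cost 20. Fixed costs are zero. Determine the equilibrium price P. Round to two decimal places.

107.75

The follower Apex best-responds to any q_D: π_A = (371 - Q)q_A - 20q_A.
Follower FOC: 351 - q_D - 2q_A = 0, so q_A(q_D) = (351 - q_D)/2.
The leader anticipates this reaction. Substituting into P = 371 - Q gives P = 391/2 - (1/2)q_D, so π_D = (391/2 - (1/2)q_D)q_D - 20q_D.
The leader's first-order condition 351/2 - q_D = 0 yields q_D = 351/2.
Then q_A = (351 - 351/2)/2 = 351/4.
Total output Q = 1053/4, so price P = 371 - 1053/4 = 431/4.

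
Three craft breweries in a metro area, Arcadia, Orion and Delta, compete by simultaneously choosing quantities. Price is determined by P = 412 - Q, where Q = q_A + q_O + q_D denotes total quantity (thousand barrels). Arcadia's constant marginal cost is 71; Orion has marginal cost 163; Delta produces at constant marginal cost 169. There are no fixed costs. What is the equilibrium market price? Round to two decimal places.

Arcadia's profit: π_A = (412 - Q)q_A - (71q_A). Setting ∂π_A/∂q_A = 0: 341 - 2q_A - (q_O + q_D) = 0.
Orion's profit: π_O = (412 - Q)q_O - (163q_O). Setting ∂π_O/∂q_O = 0: 249 - 2q_O - (q_A + q_D) = 0.
Delta's first-order condition: 243 - 2q_D - (q_A + q_O) = 0.
Adding the 3 conditions: 833 − 2Q − 2Q = 0, i.e. Q = 833/4.
Back-substituting: q_A = (341 − 833/4) = 531/4, q_O = (249 − 833/4) = 163/4, q_D = (243 − 833/4) = 139/4.
Total output Q = 833/4, so price P = 412 - 833/4 = 815/4.

203.75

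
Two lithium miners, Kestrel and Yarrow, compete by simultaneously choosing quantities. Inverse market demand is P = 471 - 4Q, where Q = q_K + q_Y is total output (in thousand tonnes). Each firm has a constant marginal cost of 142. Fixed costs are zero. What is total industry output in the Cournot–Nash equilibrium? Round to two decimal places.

Each firm earns π_i = (471 - 4Q)q_i - 142q_i.
Setting ∂π_i/∂q_i = 0 with rivals' quantities fixed: 329 - 8q_i - 4q_j = 0.
With identical firms every q_j equals q_i, so q_j = q_i and 329 = 12q_i, giving q_i = 329/12.
Total output Q = 329/12 + 329/12 = 329/6.

54.83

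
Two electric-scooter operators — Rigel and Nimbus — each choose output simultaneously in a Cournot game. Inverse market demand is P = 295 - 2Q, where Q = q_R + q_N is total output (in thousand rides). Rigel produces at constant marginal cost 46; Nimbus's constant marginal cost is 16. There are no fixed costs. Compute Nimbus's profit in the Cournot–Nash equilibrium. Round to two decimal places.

Rigel's profit: π_R = (295 - 2Q)q_R - (46q_R). Setting ∂π_R/∂q_R = 0: 249 - 4q_R - 2(q_N) = 0.
Nimbus's profit: π_N = (295 - 2Q)q_N - (16q_N). Setting ∂π_N/∂q_N = 0: 279 - 4q_N - 2(q_R) = 0.
Best responses: q_R = (249 - 2q_N)/4, q_N = (279 - 2q_R)/4.
Solving the pair: q_R = 73/2, q_N = 103/2.
Price P = 295 - 2·88 = 119.
Nimbus's profit: (119 - 16)·(103/2) = 5304.5000.

5304.50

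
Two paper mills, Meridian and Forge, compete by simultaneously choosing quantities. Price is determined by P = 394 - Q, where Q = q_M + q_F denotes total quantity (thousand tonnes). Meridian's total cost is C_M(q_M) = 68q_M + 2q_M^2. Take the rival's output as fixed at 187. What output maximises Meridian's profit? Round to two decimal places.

With the rival's output fixed at 187, Meridian's profit is π_M = (394 - 187 - q_M)q_M - (68q_M + 2q_M²) = (207 - q_M)q_M - (68q_M + 2q_M²).
∂π_M/∂q_M = 139 - 6q_M = 0, so q_M = 139/6.

23.17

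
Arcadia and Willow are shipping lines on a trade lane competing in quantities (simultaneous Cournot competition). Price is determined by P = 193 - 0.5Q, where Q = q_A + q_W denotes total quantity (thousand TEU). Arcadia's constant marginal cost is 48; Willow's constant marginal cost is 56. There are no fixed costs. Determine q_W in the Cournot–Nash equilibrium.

Arcadia's profit: π_A = (193 - 0.5Q)q_A - (48q_A). Setting ∂π_A/∂q_A = 0: 145 - q_A - (1/2)(q_W) = 0.
Willow's first-order condition: 137 - q_W - (1/2)(q_A) = 0.
So q_A = (145 - (1/2)q_W) and q_W = (137 - (1/2)q_A).
Substituting one into the other gives q_A = 102 and q_W = 86.

86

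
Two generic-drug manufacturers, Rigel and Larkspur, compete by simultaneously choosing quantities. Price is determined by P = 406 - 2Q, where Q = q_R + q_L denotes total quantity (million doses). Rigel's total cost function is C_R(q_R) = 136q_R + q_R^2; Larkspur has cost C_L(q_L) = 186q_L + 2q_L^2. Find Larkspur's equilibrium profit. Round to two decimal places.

Rigel's profit: π_R = (406 - 2Q)q_R - (136q_R + q_R²). Setting ∂π_R/∂q_R = 0: 270 - 6q_R - 2(q_L) = 0.
Larkspur's first-order condition: 220 - 8q_L - 2(q_R) = 0.
Rearranging gives the reaction functions q_R = (270 - 2q_L)/6 and q_L = (220 - 2q_R)/8.
Substituting one into the other gives q_R = 430/11 and q_L = 195/11.
Price P = 406 - 2·(625/11) = 292.3636.
Larkspur's profit: 292.3636·(195/11) - 186·(195/11) - 2(195/11)² = 1257.0248.

1257.02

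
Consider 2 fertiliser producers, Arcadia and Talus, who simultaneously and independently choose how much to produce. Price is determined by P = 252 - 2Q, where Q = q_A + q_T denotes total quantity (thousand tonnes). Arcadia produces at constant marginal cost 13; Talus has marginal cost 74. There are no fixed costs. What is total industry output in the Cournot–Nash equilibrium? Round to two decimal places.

Arcadia's profit: π_A = (252 - 2Q)q_A - (13q_A). Setting ∂π_A/∂q_A = 0: 239 - 4q_A - 2(q_T) = 0.
Talus's profit: π_T = (252 - 2Q)q_T - (74q_T). Setting ∂π_T/∂q_T = 0: 178 - 4q_T - 2(q_A) = 0.
Rearranging gives the reaction functions q_A = (239 - 2q_T)/4 and q_T = (178 - 2q_A)/4.
Solving the pair: q_A = 50, q_T = 39/2.
Total output Q = 50 + 39/2 = 139/2.

69.50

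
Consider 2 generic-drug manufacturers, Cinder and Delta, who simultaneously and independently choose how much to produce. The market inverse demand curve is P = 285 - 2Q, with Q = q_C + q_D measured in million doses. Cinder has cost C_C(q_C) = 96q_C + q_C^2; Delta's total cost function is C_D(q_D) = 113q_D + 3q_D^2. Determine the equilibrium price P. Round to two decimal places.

Cinder's profit: π_C = (285 - 2Q)q_C - (96q_C + q_C²). Setting ∂π_C/∂q_C = 0: 189 - 6q_C - 2(q_D) = 0.
Delta's first-order condition: 172 - 10q_D - 2(q_C) = 0.
So q_C = (189 - 2q_D)/6 and q_D = (172 - 2q_C)/10.
Substituting one into the other gives q_C = 773/28 and q_D = 327/28.
Total output Q = 275/7, so price P = 285 - 2·(275/7) = 1445/7.

206.43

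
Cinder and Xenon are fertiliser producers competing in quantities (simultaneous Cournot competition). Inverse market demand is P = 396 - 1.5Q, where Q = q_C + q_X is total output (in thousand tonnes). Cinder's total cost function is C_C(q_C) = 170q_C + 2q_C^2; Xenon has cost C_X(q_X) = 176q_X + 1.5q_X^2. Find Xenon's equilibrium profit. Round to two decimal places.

2738.63

Cinder's profit: π_C = (396 - 1.5Q)q_C - (170q_C + 2q_C²). Setting ∂π_C/∂q_C = 0: 226 - 7q_C - (3/2)(q_X) = 0.
Xenon's first-order condition: 220 - 6q_X - (3/2)(q_C) = 0.
Rearranging gives the reaction functions q_C = (226 - (3/2)q_X)/7 and q_X = (220 - (3/2)q_C)/6.
Substituting one into the other gives q_C = 1368/53 and q_X = 30.2138.
Price P = 396 - (3/2)·56.0252 = 311.9623.
Xenon's profit: 311.9623·30.2138 - 176·30.2138 - (3/2)·30.2138² = 2738.6277.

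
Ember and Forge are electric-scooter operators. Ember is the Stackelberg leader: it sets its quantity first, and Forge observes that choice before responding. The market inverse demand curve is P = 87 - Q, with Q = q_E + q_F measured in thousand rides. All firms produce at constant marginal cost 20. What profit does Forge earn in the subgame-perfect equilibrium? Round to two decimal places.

The follower Forge best-responds to any q_E: π_F = (87 - Q)q_F - 20q_F.
∂π_F/∂q_F = 67 - q_E - 2q_F = 0 gives the reaction function q_F = (67 - q_E)/2.
Ember substitutes q_F(q_E) into its own profit: π_E = q_E(87 - q_E - (67 - q_E)/2) - 20q_E = (107/2 - (1/2)q_E)q_E - 20q_E.
Leader FOC: 67/2 - q_E = 0, so q_E = 67/2.
Then q_F = (67 - 67/2)/2 = 67/4.
Price P = 87 - 201/4 = 147/4.
Forge's profit: (147/4 - 20)·(67/4) = 280.5625.

280.56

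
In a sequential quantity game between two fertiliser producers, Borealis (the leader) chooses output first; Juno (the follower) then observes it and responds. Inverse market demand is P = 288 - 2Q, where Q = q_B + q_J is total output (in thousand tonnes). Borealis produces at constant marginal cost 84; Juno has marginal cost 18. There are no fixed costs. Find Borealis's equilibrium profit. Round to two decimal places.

Solve by backward induction. Given q_B, the follower Juno maximises π_J = (288 - 2q_B - 2q_J)q_J - 18q_J.
∂π_J/∂q_J = 270 - 2q_B - 4q_J = 0 gives the reaction function q_J = (270 - 2q_B)/4.
Borealis substitutes q_J(q_B) into its own profit: π_B = q_B(288 - 2q_B - (270 - 2q_B)/2) - 84q_B = (153 - q_B)q_B - 84q_B.
Leader FOC: 69 - 2q_B = 0, so q_B = 69/2.
Then q_J = (270 - 2·(69/2))/4 = 201/4.
Price P = 288 - 2·(339/4) = 237/2.
Borealis's profit: (237/2 - 84)·(69/2) = 1190.2500.

1190.25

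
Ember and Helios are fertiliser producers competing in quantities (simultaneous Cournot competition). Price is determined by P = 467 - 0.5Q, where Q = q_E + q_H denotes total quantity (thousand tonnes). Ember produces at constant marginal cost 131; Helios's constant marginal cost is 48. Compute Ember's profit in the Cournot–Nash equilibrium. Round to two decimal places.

14224.22

Ember's profit: π_E = (467 - 0.5Q)q_E - (131q_E). Setting ∂π_E/∂q_E = 0: 336 - q_E - (1/2)(q_H) = 0.
Helios's profit: π_H = (467 - 0.5Q)q_H - (48q_H). Setting ∂π_H/∂q_H = 0: 419 - q_H - (1/2)(q_E) = 0.
Rearranging gives the reaction functions q_E = (336 - (1/2)q_H) and q_H = (419 - (1/2)q_E).
Solving the pair: q_E = 506/3, q_H = 1004/3.
Price P = 467 - (1/2)·(1510/3) = 646/3.
Ember's profit: (646/3 - 131)·(506/3) = 14224.2222.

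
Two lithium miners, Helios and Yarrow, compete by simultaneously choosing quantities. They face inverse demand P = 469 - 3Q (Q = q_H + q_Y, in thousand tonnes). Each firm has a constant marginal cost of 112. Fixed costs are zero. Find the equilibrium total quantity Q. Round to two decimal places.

79.33

Each firm earns π_i = (469 - 3Q)q_i - 112q_i.
First-order condition (treating rivals' output as given): 357 - 6q_i - 3q_j = 0.
With identical firms every q_j equals q_i, so q_j = q_i and 357 = 9q_i, giving q_i = 119/3.
Total output Q = 119/3 + 119/3 = 238/3.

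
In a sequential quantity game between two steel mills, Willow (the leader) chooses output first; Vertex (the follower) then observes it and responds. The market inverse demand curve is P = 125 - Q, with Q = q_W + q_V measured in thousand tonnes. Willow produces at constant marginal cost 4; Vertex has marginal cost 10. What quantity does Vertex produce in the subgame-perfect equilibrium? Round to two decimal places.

Solve by backward induction. Given q_W, the follower Vertex maximises π_V = (125 - q_W - q_V)q_V - 10q_V.
Setting the follower's marginal profit to zero, 115 - q_W - 2q_V = 0, i.e. q_V = (115 - q_W)/2.
The leader anticipates this reaction. Substituting into P = 125 - Q gives P = 135/2 - (1/2)q_W, so π_W = (135/2 - (1/2)q_W)q_W - 4q_W.
Maximising: ∂π_W/∂q_W = 127/2 - q_W = 0, giving q_W = 127/2.
Then q_V = (115 - 127/2)/2 = 103/4.

25.75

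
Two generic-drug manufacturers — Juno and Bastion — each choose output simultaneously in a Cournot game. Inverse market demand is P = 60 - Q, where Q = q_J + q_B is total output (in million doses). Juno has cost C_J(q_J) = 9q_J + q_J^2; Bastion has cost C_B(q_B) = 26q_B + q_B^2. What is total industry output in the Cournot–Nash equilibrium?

17

Juno's profit: π_J = (60 - Q)q_J - (9q_J + q_J²). Setting ∂π_J/∂q_J = 0: 51 - 4q_J - (q_B) = 0.
Bastion's profit: π_B = (60 - Q)q_B - (26q_B + q_B²). Setting ∂π_B/∂q_B = 0: 34 - 4q_B - (q_J) = 0.
Rearranging gives the reaction functions q_J = (51 - q_B)/4 and q_B = (34 - q_J)/4.
Substituting one into the other gives q_J = 34/3 and q_B = 17/3.
Total output Q = 34/3 + 17/3 = 17.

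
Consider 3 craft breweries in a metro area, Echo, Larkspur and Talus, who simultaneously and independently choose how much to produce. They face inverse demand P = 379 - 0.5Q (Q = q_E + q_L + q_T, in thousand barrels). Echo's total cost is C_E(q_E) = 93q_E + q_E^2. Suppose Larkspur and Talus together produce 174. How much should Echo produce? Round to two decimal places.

With rivals' combined output fixed at 174, Echo's profit is π_E = (379 - (1/2)·174 - (1/2)q_E)q_E - (93q_E + q_E²) = (292 - (1/2)q_E)q_E - (93q_E + q_E²).
∂π_E/∂q_E = 199 - 3q_E = 0, so q_E = 199/3.

66.33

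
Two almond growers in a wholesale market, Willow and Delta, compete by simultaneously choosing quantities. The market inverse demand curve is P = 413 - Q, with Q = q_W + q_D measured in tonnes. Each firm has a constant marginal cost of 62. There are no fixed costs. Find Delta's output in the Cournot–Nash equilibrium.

117

A representative firm's profit is π_i = q_i(413 - Q) - 62q_i.
Setting ∂π_i/∂q_i = 0 with rivals' quantities fixed: 351 - 2q_i - q_j = 0.
By symmetry each firm produces the same amount; substituting q_j = q_i yields q_i = 351/3 = 117.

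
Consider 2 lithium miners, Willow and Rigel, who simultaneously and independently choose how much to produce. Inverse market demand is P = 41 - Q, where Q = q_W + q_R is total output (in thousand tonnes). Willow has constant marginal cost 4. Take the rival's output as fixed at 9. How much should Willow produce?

14

With the rival's output fixed at 9, Willow's profit is π_W = (41 - 9 - q_W)q_W - (4q_W) = (32 - q_W)q_W - (4q_W).
∂π_W/∂q_W = 28 - 2q_W = 0, so q_W = 14.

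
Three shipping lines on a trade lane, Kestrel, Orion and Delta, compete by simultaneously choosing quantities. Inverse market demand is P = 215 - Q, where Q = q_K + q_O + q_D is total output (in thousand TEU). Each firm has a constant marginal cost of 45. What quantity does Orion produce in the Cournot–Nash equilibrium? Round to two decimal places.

A representative firm's profit is π_i = q_i(215 - Q) - 45q_i.
Setting ∂π_i/∂q_i = 0 with rivals' quantities fixed: 170 - 2q_i - Σ_{j≠i} q_j = 0.
By symmetry each firm produces the same amount; substituting Σ_{j≠i} q_j = 2q_i yields q_i = 170/4 = 85/2.

42.50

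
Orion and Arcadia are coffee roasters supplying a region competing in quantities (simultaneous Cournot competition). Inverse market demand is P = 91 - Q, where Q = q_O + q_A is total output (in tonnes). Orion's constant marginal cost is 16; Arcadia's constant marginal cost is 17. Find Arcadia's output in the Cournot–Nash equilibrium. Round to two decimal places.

Orion's profit: π_O = (91 - Q)q_O - (16q_O). Setting ∂π_O/∂q_O = 0: 75 - 2q_O - (q_A) = 0.
Arcadia's profit: π_A = (91 - Q)q_A - (17q_A). Setting ∂π_A/∂q_A = 0: 74 - 2q_A - (q_O) = 0.
Rearranging gives the reaction functions q_O = (75 - q_A)/2 and q_A = (74 - q_O)/2.
Solving the pair: q_O = 76/3, q_A = 73/3.

24.33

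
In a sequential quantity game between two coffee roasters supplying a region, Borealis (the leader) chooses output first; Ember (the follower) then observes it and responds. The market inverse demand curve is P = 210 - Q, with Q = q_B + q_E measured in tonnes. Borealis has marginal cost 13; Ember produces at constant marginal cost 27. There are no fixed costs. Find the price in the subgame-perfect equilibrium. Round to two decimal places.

65.75

The follower Ember best-responds to any q_B: π_E = (210 - Q)q_E - 27q_E.
Setting the follower's marginal profit to zero, 183 - q_B - 2q_E = 0, i.e. q_E = (183 - q_B)/2.
The leader anticipates this reaction. Substituting into P = 210 - Q gives P = 237/2 - (1/2)q_B, so π_B = (237/2 - (1/2)q_B)q_B - 13q_B.
Maximising: ∂π_B/∂q_B = 211/2 - q_B = 0, giving q_B = 211/2.
Then q_E = (183 - 211/2)/2 = 155/4.
Total output Q = 577/4, so price P = 210 - 577/4 = 263/4.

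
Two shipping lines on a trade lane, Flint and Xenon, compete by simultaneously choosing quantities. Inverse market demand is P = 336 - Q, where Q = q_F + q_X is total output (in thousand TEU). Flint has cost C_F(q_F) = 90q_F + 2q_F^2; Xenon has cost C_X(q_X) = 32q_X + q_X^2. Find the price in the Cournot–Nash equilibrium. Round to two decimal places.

237.83

Flint's profit: π_F = (336 - Q)q_F - (90q_F + 2q_F²). Setting ∂π_F/∂q_F = 0: 246 - 6q_F - (q_X) = 0.
Xenon's profit: π_X = (336 - Q)q_X - (32q_X + q_X²). Setting ∂π_X/∂q_X = 0: 304 - 4q_X - (q_F) = 0.
Best responses: q_F = (246 - q_X)/6, q_X = (304 - q_F)/4.
Substituting one into the other gives q_F = 680/23 and q_X = 1578/23.
Total output Q = 98.1739, so price P = 336 - 98.1739 = 237.8261.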